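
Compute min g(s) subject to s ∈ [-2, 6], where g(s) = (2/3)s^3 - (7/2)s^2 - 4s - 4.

Differentiating, g'(s) = 2s^2 - 7s - 4; which vanishes at s = -1/2 and s = 4.
Compare values at every candidate in [-2, 6]: g(-2) = -46/3; g(-1/2) = -71/24; g(4) = -100/3; g(6) = -10.
Hence the absolute minimum is -100/3 at s = 4.

-100/3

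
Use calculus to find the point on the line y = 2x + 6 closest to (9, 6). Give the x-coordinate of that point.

9/5

Minimize D(x)^2 = (x - 9)^2 + (2x)^2.
d/dx[D^2] = 2(x - 9) + 2·2·(2x) = 0 ⇒ x = 9/5.
Then y = 48/5 and the distance is √(324/5) ≈ 8.0498.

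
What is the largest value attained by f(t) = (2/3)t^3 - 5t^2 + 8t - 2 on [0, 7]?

113/3

The derivative is 2t^2 - 10t + 8, which vanishes at t = 1 and t = 4.
Compare values at every candidate in [0, 7]: f(0) = -2, f(1) = 5/3, f(4) = -22/3, f(7) = 113/3.
So the maximum is f(7) = 113/3.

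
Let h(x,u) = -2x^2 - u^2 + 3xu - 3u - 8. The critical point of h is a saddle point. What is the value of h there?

∂h/∂x = -4x + 3u = 0 and ∂h/∂u = 3x - 2u - 3 = 0, so (x, u) = (9, 12).
The Hessian has h_{xx} = -4, h_{uu} = -2, h_{xu} = 3, giving D = -1 < 0, so the point is a saddle point.
h(9, 12) = -26.

-26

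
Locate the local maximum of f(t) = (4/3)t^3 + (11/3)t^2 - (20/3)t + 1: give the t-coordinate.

Critical points: f'(t) = 4t^2 + (22/3)t - 20/3 vanishes at t = -5/2, 2/3.
Since f''(t) = 8t + 22/3, we get f''(-5/2) = -38/3 < 0 ⇒ local maximum; f''(2/3) = 38/3 > 0 ⇒ local minimum.
Thus f has its local maximum at t = -5/2, with value 79/4.

-5/2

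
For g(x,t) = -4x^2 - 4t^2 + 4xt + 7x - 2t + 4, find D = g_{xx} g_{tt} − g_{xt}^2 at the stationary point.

48

∂g/∂x = -8x + 4t + 7 = 0 and ∂g/∂t = 4x - 8t - 2 = 0, so (x, t) = (1, 1/4).
The Hessian has g_{xx} = -8, g_{tt} = -8, g_{xt} = 4, giving D = 48 > 0 with g_{xx} < 0, so the point is a local maximum.
D = (-8)·(-8) − (4)^2 = 48.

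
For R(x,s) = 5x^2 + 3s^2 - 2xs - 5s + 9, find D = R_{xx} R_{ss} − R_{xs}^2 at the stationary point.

∂R/∂x = 10x - 2s = 0 and ∂R/∂s = -2x + 6s - 5 = 0, so (x, s) = (5/28, 25/28).
The Hessian has R_{xx} = 10, R_{ss} = 6, R_{xs} = -2, giving D = 56 > 0 with R_{xx} > 0, so the point is a local minimum.
D = (10)·(6) − (-2)^2 = 56.

56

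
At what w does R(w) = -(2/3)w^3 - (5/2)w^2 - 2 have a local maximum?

0

R'(w) = -2w^2 - 5w. Setting R'(w) = 0 gives w ∈ {-5/2, 0}.
Second-derivative test with R''(w) = -4w - 5: R''(-5/2) = 5 > 0 ⇒ local minimum; R''(0) = -5 < 0 ⇒ local maximum.
The local maximum is R(0) = -2.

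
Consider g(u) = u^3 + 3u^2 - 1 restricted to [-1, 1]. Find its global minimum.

-1

g'(u) = 3u^2 + 6u, whose only zero in [-1, 1] is u = 0.
Compare values at every candidate in [-1, 1]: g(-1) = 1; g(0) = -1; g(1) = 3.
The minimum over the interval is -1, attained at u = 0.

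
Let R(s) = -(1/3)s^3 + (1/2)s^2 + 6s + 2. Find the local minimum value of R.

R'(s) = -s^2 + s + 6 = 0 at s = -2, 3.
R''(s) = -2s + 1. R''(-2) = 5 > 0 ⇒ local minimum; R''(3) = -5 < 0 ⇒ local maximum.
Thus R has its local minimum at s = -2, with value -16/3.

-16/3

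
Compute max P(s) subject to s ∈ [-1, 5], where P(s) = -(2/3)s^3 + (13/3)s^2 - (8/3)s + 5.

21

P'(s) = -2s^2 + (26/3)s - 8/3, which vanishes at s = 1/3 and s = 4.
Candidates: P(-1) = 38/3, P(1/3) = 370/81, P(4) = 21, P(5) = 50/3.
Hence the absolute maximum is 21 at s = 4.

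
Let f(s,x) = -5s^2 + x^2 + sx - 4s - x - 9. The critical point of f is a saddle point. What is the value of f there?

-26/3

∂f/∂s = -10s + x - 4 = 0 and ∂f/∂x = s + 2x - 1 = 0, so (s, x) = (-1/3, 2/3).
The Hessian has f_{ss} = -10, f_{xx} = 2, f_{sx} = 1, giving D = -21 < 0, so the point is a saddle point.
f(-1/3, 2/3) = -26/3.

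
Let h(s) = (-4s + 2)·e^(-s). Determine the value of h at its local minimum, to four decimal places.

-0.8925

Differentiating with the product rule gives h'(s) = (4s - 6)·e^(-s). Since e^(-s) > 0, the only critical point is s = 3/2.
h''(3/2) has the same sign as 4 > 0, so this is a local minimum.
h(3/2) = (-4)·e^(-3/2) ≈ -0.8925.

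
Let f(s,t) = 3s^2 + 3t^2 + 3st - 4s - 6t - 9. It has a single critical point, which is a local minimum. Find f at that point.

-109/9

∂f/∂s = 6s + 3t - 4 = 0 and ∂f/∂t = 3s + 6t - 6 = 0, so (s, t) = (2/9, 8/9).
The Hessian has f_{ss} = 6, f_{tt} = 6, f_{st} = 3, giving D = 27 > 0 with f_{ss} > 0, so the point is a local minimum.
f(2/9, 8/9) = -109/9.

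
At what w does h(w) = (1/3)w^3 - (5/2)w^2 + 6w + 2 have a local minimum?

3

h'(w) = w^2 - 5w + 6 = 0 at w = 2, 3.
Second-derivative test with h''(w) = 2w - 5: h''(2) = -1 < 0 ⇒ local maximum; h''(3) = 1 > 0 ⇒ local minimum.
Thus h has its local minimum at w = 3, with value 13/2.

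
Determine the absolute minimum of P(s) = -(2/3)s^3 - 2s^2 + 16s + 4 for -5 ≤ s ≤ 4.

-148/3

P'(s) = -2s^2 - 4s + 16, which vanishes at s = -4 and s = 2.
Compare values at every candidate in [-5, 4]: P(-5) = -128/3; P(-4) = -148/3; P(2) = 68/3; P(4) = -20/3.
The minimum over the interval is -148/3, attained at s = -4.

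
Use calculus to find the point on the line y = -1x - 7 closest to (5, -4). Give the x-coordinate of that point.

Minimize D(x)^2 = (x - 5)^2 + (-x - 3)^2.
d/dx[D^2] = 2(x - 5) + 2·(-1)·(-x - 3) = 0 ⇒ x = 1.
Then y = -8 and the distance is √(32) ≈ 5.6569.

1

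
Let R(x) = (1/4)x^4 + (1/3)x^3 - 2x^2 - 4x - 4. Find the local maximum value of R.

Critical points: R'(x) = x^3 + x^2 - 4x - 4 vanishes at x = -2, -1, 2.
R''(x) = 3x^2 + 2x - 4. R''(-2) = 4 > 0 ⇒ local minimum; R''(-1) = -3 < 0 ⇒ local maximum; R''(2) = 12 > 0 ⇒ local minimum.
So the local maximum value is R(-1) = -25/12.

-25/12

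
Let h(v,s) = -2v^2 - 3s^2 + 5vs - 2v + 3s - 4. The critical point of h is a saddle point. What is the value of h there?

-4

∂h/∂v = -4v + 5s - 2 = 0 and ∂h/∂s = 5v - 6s + 3 = 0, so (v, s) = (-3, -2).
The Hessian has h_{vv} = -4, h_{ss} = -6, h_{vs} = 5, giving D = -1 < 0, so the point is a saddle point.
h(-3, -2) = -4.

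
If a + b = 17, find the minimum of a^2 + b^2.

289/2

With a + b = 17, a^2 + b^2 = a^2 + (17 − a)^2.
The derivative 2a − 2(17 − a) = 4a − 34 vanishes at a = 17/2; second derivative 4 > 0, a minimum.
The minimum is 2·(17/2)^2 = 289/2.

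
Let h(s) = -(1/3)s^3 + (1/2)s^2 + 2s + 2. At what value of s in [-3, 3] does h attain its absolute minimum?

-1

h'(s) = -s^2 + s + 2, which vanishes at s = -1 and s = 2.
Evaluating at the critical points and endpoints: h(-3) = 19/2, h(-1) = 5/6, h(2) = 16/3, h(3) = 7/2.
The minimum over the interval is 5/6, attained at s = -1.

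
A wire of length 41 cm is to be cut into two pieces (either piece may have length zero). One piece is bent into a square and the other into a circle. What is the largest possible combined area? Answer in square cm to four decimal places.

Let x be the length used for the square. Square side x/4; circle radius (41−x)/(2π).
A(x) = (x/4)² + π·((41−x)/(2π))² = x²/16 + (41−x)²/(4π) for 0 ≤ x ≤ 41. A'(x) = x/8 − (41−x)/(2π) = 0 gives x = 4·41/(π+4) ≈ 22.9641.
A'' > 0, so the interior critical point is a minimum; the maximum is at an endpoint. A(0) = 133.7697 and A(41) = 105.0625, so the largest area is 133.7697.

133.7697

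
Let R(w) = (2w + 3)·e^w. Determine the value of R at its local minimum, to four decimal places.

R'(w) = 2·e^w + (2w + 3)·1·e^w = (2w + 5)·e^w. Since e^w > 0, the only critical point is w = -5/2.
R''(-5/2) has the same sign as 2 > 0, so this is a local minimum.
R(-5/2) = (-2)·e^(-5/2) ≈ -0.1642.

-0.1642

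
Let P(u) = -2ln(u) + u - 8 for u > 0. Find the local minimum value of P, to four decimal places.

P'(u) = -2/u + 1 = 0 gives u = 2.
P''(u) = 2/u², which is positive for u > 0, so this is a local minimum.
P(2) = -2·ln(2) + 2 - 8 ≈ -7.3863.

-7.3863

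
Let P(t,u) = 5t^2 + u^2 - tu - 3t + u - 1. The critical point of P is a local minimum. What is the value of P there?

-30/19

∂P/∂t = 10t - u - 3 = 0 and ∂P/∂u = -t + 2u + 1 = 0, so (t, u) = (5/19, -7/19).
The Hessian has P_{tt} = 10, P_{uu} = 2, P_{tu} = -1, giving D = 19 > 0 with P_{tt} > 0, so the point is a local minimum.
P(5/19, -7/19) = -30/19.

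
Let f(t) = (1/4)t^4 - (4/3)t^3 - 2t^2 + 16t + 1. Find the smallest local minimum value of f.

-73/3

f'(t) = t^3 - 4t^2 - 4t + 16 = 0 at t = -2, 2, 4.
Second-derivative test with f''(t) = 3t^2 - 8t - 4: f''(-2) = 24 > 0 ⇒ local minimum; f''(2) = -8 < 0 ⇒ local maximum; f''(4) = 12 > 0 ⇒ local minimum.
The smallest local minimum is f(-2) = -73/3.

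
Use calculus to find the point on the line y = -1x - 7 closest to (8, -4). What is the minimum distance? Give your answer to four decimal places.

Minimize D(x)^2 = (x - 8)^2 + (-x - 3)^2.
d/dx[D^2] = 2(x - 8) + 2·(-1)·(-x - 3) = 0 ⇒ x = 5/2.
Then y = -19/2 and the distance is √(121/2) ≈ 7.7782.

7.7782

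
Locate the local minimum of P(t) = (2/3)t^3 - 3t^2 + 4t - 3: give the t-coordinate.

Critical points: P'(t) = 2t^2 - 6t + 4 vanishes at t = 1, 2.
Second-derivative test with P''(t) = 4t - 6: P''(1) = -2 < 0 ⇒ local maximum; P''(2) = 2 > 0 ⇒ local minimum.
Thus P has its local minimum at t = 2, with value -5/3.

2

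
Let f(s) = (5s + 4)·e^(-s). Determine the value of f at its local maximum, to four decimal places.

By the product rule, f'(s) = (-5s + 1)·e^(-s). Since e^(-s) > 0, the only critical point is s = 1/5.
f''(1/5) has the same sign as -5 < 0, so this is a local maximum.
f(1/5) = (5)·e^(-1/5) ≈ 4.0937.

4.0937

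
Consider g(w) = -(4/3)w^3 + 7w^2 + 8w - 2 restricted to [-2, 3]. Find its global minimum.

-49/12

g'(w) = -4w^2 + 14w + 8, whose only zero in [-2, 3] is w = -1/2.
Candidates: g(-2) = 62/3; g(-1/2) = -49/12; g(3) = 49.
Hence the absolute minimum is -49/12 at w = -1/2.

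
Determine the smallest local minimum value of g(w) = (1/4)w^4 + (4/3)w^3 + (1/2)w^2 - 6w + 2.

-23/12

g'(w) = w^3 + 4w^2 + w - 6. Setting g'(w) = 0 gives w ∈ {-3, -2, 1}.
Second-derivative test with g''(w) = 3w^2 + 8w + 1: g''(-3) = 4 > 0 ⇒ local minimum; g''(-2) = -3 < 0 ⇒ local maximum; g''(1) = 12 > 0 ⇒ local minimum.
The smallest local minimum is g(1) = -23/12.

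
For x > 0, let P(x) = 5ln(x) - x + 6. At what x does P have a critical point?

5

P'(x) = 5/x − 1 = 0 gives x = 5.
P''(x) = -5/x², which is negative for x > 0, so this is a local maximum.
P(5) = 5·ln(5) - 5 + 6 ≈ 9.0472.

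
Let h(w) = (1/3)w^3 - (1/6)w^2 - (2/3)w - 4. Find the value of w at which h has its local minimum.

Critical points: h'(w) = w^2 - (1/3)w - 2/3 vanishes at w = -2/3, 1.
Second-derivative test with h''(w) = 2w - 1/3: h''(-2/3) = -5/3 < 0 ⇒ local maximum; h''(1) = 5/3 > 0 ⇒ local minimum.
The local minimum is h(1) = -9/2.

1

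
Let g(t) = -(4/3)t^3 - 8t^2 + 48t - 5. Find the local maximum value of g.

145/3

Critical points: g'(t) = -4t^2 - 16t + 48 vanishes at t = -6, 2.
Second-derivative test with g''(t) = -8t - 16: g''(-6) = 32 > 0 ⇒ local minimum; g''(2) = -32 < 0 ⇒ local maximum.
So the local maximum value is g(2) = 145/3.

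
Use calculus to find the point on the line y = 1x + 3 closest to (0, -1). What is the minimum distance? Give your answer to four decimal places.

Minimize D(x)^2 = (x + 0)^2 + (x + 4)^2.
d/dx[D^2] = 2(x + 0) + 2·1·(x + 4) = 0 ⇒ x = -2.
Then y = 1 and the distance is √(8) ≈ 2.8284.

2.8284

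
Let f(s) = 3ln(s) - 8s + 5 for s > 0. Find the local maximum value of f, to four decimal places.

f'(s) = 3/s − 8 = 0 gives s = 3/8.
f''(s) = -3/s², which is negative for s > 0, so this is a local maximum.
f(3/8) = 3·ln(3/8) - 3 + 5 ≈ -0.9425.

-0.9425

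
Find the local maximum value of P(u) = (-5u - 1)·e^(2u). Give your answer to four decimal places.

0.6165

Differentiating with the product rule gives P'(u) = (-10u - 7)·e^(2u). Since e^(2u) > 0, the only critical point is u = -7/10.
P''(-7/10) has the same sign as -10 < 0, so this is a local maximum.
P(-7/10) = (5/2)·e^(-7/5) ≈ 0.6165.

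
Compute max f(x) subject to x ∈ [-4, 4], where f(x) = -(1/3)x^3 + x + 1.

55/3

Differentiating, f'(x) = -x^2 + 1; which vanishes at x = -1 and x = 1.
Evaluating at the critical points and endpoints: f(-4) = 55/3, f(-1) = 1/3, f(1) = 5/3, f(4) = -49/3.
Hence the absolute maximum is 55/3 at x = -4.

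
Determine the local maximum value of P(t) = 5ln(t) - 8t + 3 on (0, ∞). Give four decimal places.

P'(t) = 5/t − 8 = 0 gives t = 5/8.
P''(t) = -5/t², which is negative for t > 0, so this is a local maximum.
P(5/8) = 5·ln(5/8) - 5 + 3 ≈ -4.3500.

-4.3500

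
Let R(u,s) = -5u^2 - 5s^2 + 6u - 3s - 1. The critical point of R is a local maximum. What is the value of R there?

5/4

∂R/∂u = -10u + 6 = 0 and ∂R/∂s = -10s - 3 = 0, so (u, s) = (3/5, -3/10).
The Hessian has R_{uu} = -10, R_{ss} = -10, R_{us} = 0, giving D = 100 > 0 with R_{uu} < 0, so the point is a local maximum.
R(3/5, -3/10) = 5/4.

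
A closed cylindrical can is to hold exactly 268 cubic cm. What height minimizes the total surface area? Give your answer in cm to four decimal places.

6.9879

With radius r and height h, πr²h = 268 so h = 268/(πr²), and S(r) = 2πr² + 2πrh = 2πr² + 2·268/r.
S'(r) = 4πr − 2·268/r² = 0 ⇒ r³ = 268/(2π), so r ≈ 3.4940 and h = 2r ≈ 6.9879.
S''(r) = 4π + 4·268/r³ > 0, so this is the minimum; S ≈ 230.1112.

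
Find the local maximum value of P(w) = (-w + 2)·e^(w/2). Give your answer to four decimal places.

2.0000

By the product rule, P'(w) = (-(1/2)w)·e^(w/2). Since e^(w/2) > 0, the only critical point is w = 0.
P''(0) has the same sign as -1/2 < 0, so this is a local maximum.
P(0) = (2)·e^(0) ≈ 2.0000.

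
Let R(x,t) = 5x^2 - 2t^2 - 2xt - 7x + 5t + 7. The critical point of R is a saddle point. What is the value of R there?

265/44

∂R/∂x = 10x - 2t - 7 = 0 and ∂R/∂t = -2x - 4t + 5 = 0, so (x, t) = (19/22, 9/11).
The Hessian has R_{xx} = 10, R_{tt} = -4, R_{xt} = -2, giving D = -44 < 0, so the point is a saddle point.
R(19/22, 9/11) = 265/44.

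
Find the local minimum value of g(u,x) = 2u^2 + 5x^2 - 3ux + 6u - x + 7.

∂g/∂u = 4u - 3x + 6 = 0 and ∂g/∂x = -3u + 10x - 1 = 0, so (u, x) = (-57/31, -14/31).
The Hessian has g_{uu} = 4, g_{xx} = 10, g_{ux} = -3, giving D = 31 > 0 with g_{uu} > 0, so the point is a local minimum.
g(-57/31, -14/31) = 53/31.

53/31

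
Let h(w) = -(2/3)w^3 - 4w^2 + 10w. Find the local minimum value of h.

h'(w) = -2w^2 - 8w + 10. Setting h'(w) = 0 gives w ∈ {-5, 1}.
Since h''(w) = -4w - 8, we get h''(-5) = 12 > 0 ⇒ local minimum; h''(1) = -12 < 0 ⇒ local maximum.
So the local minimum value is h(-5) = -200/3.

-200/3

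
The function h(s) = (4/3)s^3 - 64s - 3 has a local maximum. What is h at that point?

h'(s) = 4s^2 - 64 = 0 at s = -4, 4.
Second-derivative test with h''(s) = 8s: h''(-4) = -32 < 0 ⇒ local maximum; h''(4) = 32 > 0 ⇒ local minimum.
Thus h has its local maximum at s = -4, with value 503/3.

503/3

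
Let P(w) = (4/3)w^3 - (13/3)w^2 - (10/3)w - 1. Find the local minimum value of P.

P'(w) = 4w^2 - (26/3)w - 10/3. Setting P'(w) = 0 gives w ∈ {-1/3, 5/2}.
P''(w) = 8w - 26/3. P''(-1/3) = -34/3 < 0 ⇒ local maximum; P''(5/2) = 34/3 > 0 ⇒ local minimum.
So the local minimum value is P(5/2) = -187/12.

-187/12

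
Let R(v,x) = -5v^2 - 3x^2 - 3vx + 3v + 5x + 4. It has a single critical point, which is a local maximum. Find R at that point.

∂R/∂v = -10v - 3x + 3 = 0 and ∂R/∂x = -3v - 6x + 5 = 0, so (v, x) = (1/17, 41/51).
The Hessian has R_{vv} = -10, R_{xx} = -6, R_{vx} = -3, giving D = 51 > 0 with R_{vv} < 0, so the point is a local maximum.
R(1/17, 41/51) = 311/51.

311/51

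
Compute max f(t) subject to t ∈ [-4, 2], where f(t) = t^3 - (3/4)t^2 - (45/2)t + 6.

f'(t) = 3t^2 - (3/2)t - 45/2, whose only zero in [-4, 2] is t = -5/2.
Candidates: f(-4) = 20; f(-5/2) = 671/16; f(2) = -34.
So the maximum is f(-5/2) = 671/16.

671/16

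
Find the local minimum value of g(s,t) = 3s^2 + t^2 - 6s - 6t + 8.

-4

∂g/∂s = 6s - 6 = 0 and ∂g/∂t = 2t - 6 = 0, so (s, t) = (1, 3).
The Hessian has g_{ss} = 6, g_{tt} = 2, g_{st} = 0, giving D = 12 > 0 with g_{ss} > 0, so the point is a local minimum.
g(1, 3) = -4.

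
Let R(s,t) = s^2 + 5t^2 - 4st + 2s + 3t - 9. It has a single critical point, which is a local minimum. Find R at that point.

∂R/∂s = 2s - 4t + 2 = 0 and ∂R/∂t = -4s + 10t + 3 = 0, so (s, t) = (-8, -7/2).
The Hessian has R_{ss} = 2, R_{tt} = 10, R_{st} = -4, giving D = 4 > 0 with R_{ss} > 0, so the point is a local minimum.
R(-8, -7/2) = -89/4.

-89/4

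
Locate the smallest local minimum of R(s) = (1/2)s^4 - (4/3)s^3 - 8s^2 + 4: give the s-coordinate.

Critical points: R'(s) = 2s^3 - 4s^2 - 16s vanishes at s = -2, 0, 4.
R''(s) = 6s^2 - 8s - 16. R''(-2) = 24 > 0 ⇒ local minimum; R''(0) = -16 < 0 ⇒ local maximum; R''(4) = 48 > 0 ⇒ local minimum.
Thus R has its smallest local minimum at s = 4, with value -244/3.

4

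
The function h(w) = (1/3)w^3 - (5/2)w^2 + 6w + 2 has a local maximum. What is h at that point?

20/3

h'(w) = w^2 - 5w + 6 = 0 at w = 2, 3.
Since h''(w) = 2w - 5, we get h''(2) = -1 < 0 ⇒ local maximum; h''(3) = 1 > 0 ⇒ local minimum.
Thus h has its local maximum at w = 2, with value 20/3.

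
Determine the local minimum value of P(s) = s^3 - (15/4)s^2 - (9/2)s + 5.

P'(s) = 3s^2 - (15/2)s - 9/2. Setting P'(s) = 0 gives s ∈ {-1/2, 3}.
P''(s) = 6s - 15/2. P''(-1/2) = -21/2 < 0 ⇒ local maximum; P''(3) = 21/2 > 0 ⇒ local minimum.
So the local minimum value is P(3) = -61/4.

-61/4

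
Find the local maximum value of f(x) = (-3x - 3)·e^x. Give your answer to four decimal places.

By the product rule, f'(x) = (-3x - 6)·e^x. Since e^x > 0, the only critical point is x = -2.
f''(-2) has the same sign as -3 < 0, so this is a local maximum.
f(-2) = (3)·e^(-2) ≈ 0.4060.

0.4060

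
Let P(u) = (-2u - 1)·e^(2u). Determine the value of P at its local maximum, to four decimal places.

0.1353

P'(u) = (-2)·e^(2u) + (-2u - 1)·2·e^(2u) = (-4u - 4)·e^(2u). Since e^(2u) > 0, the only critical point is u = -1.
P''(-1) has the same sign as -4 < 0, so this is a local maximum.
P(-1) = (1)·e^(-2) ≈ 0.1353.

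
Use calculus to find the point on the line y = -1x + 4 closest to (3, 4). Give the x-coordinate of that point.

3/2

Minimize D(x)^2 = (x - 3)^2 + (-x)^2.
d/dx[D^2] = 2(x - 3) + 2·(-1)·(-x) = 0 ⇒ x = 3/2.
Then y = 5/2 and the distance is √(9/2) ≈ 2.1213.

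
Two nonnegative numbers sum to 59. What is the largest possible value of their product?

With x + y = 59, the product is P(x) = x(59 − x).
P'(x) = 59 − 2x = 0 gives x = 59/2; P'' = −2 < 0, so this is the maximum.
P = 59/2·59/2 = 3481/4.

3481/4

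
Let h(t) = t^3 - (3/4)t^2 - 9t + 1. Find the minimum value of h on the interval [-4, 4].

h'(t) = 3t^2 - (3/2)t - 9, which vanishes at t = -3/2 and t = 2.
Compare values at every candidate in [-4, 4]: h(-4) = -39, h(-3/2) = 151/16, h(2) = -12, h(4) = 17.
The minimum over the interval is -39, attained at t = -4.

-39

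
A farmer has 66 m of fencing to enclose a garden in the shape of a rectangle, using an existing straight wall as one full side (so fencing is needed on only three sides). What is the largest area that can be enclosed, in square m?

Let the sides perpendicular to the wall have length x and the parallel side y, so 2x + y = 66 and the area is A = xy = x(66 − 2x).
A'(x) = 66 − 4x = 0 gives x = 33/2, and A''(x) = −4 < 0 confirms a maximum.
Then y = 66 − 2·33/2 = 33 and A = 1089/2.

1089/2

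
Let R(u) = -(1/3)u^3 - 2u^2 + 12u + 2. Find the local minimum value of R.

R'(u) = -u^2 - 4u + 12 = 0 at u = -6, 2.
Since R''(u) = -2u - 4, we get R''(-6) = 8 > 0 ⇒ local minimum; R''(2) = -8 < 0 ⇒ local maximum.
The local minimum is R(-6) = -70.

-70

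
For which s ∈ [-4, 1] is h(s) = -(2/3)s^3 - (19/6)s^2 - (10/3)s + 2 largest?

Differentiating, h'(s) = -2s^2 - (19/3)s - 10/3; which vanishes at s = -5/2 and s = -2/3.
Compare values at every candidate in [-4, 1]: h(-4) = 22/3,  h(-5/2) = 23/24,  h(-2/3) = 244/81,  h(1) = -31/6.
So the maximum is h(-4) = 22/3.

-4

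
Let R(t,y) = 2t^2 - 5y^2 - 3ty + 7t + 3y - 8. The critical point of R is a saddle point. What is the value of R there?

-556/49

∂R/∂t = 4t - 3y + 7 = 0 and ∂R/∂y = -3t - 10y + 3 = 0, so (t, y) = (-61/49, 33/49).
The Hessian has R_{tt} = 4, R_{yy} = -10, R_{ty} = -3, giving D = -49 < 0, so the point is a saddle point.
R(-61/49, 33/49) = -556/49.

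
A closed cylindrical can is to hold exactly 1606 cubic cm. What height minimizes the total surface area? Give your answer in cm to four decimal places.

12.6926

With radius r and height h, πr²h = 1606 so h = 1606/(πr²), and S(r) = 2πr² + 2πrh = 2πr² + 2·1606/r.
S'(r) = 4πr − 2·1606/r² = 0 ⇒ r³ = 1606/(2π), so r ≈ 6.3463 and h = 2r ≈ 12.6926.
S''(r) = 4π + 4·1606/r³ > 0, so this is the minimum; S ≈ 759.1803.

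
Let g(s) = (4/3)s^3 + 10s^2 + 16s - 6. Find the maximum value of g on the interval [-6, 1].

64/3

The derivative is 4s^2 + 20s + 16, which vanishes at s = -4 and s = -1.
Compare values at every candidate in [-6, 1]: g(-6) = -30; g(-4) = 14/3; g(-1) = -40/3; g(1) = 64/3.
Hence the absolute maximum is 64/3 at s = 1.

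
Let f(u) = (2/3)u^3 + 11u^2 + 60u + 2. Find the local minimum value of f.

-319/3

f'(u) = 2u^2 + 22u + 60. Setting f'(u) = 0 gives u ∈ {-6, -5}.
Second-derivative test with f''(u) = 4u + 22: f''(-6) = -2 < 0 ⇒ local maximum; f''(-5) = 2 > 0 ⇒ local minimum.
So the local minimum value is f(-5) = -319/3.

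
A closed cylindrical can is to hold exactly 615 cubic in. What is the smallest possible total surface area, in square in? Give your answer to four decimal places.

400.3421

With radius r and height h, πr²h = 615 so h = 615/(πr²), and S(r) = 2πr² + 2πrh = 2πr² + 2·615/r.
S'(r) = 4πr − 2·615/r² = 0 ⇒ r³ = 615/(2π), so r ≈ 4.6086 and h = 2r ≈ 9.2171.
S''(r) = 4π + 4·615/r³ > 0, so this is the minimum; S ≈ 400.3421.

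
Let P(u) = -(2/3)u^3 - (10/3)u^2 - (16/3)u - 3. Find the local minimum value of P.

-1/3

Critical points: P'(u) = -2u^2 - (20/3)u - 16/3 vanishes at u = -2, -4/3.
Since P''(u) = -4u - 20/3, we get P''(-2) = 4/3 > 0 ⇒ local minimum; P''(-4/3) = -4/3 < 0 ⇒ local maximum.
So the local minimum value is P(-2) = -1/3.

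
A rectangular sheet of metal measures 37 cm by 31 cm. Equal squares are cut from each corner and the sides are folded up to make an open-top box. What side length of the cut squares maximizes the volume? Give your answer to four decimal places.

5.6009

With cut size x, the volume is V(x) = x(37 − 2x)(31 − 2x) for 0 < x < 15.5.
V'(x) = 12x^2 − 272x + 1147. Setting V'(x) = 0 gives x ≈ 5.6009 (the root in (0, 15.5)).
V''(x) = 24x − 272 is negative there, so this is the maximum; V ≈ 2860.7041.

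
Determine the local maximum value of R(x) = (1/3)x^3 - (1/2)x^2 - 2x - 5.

-23/6

Critical points: R'(x) = x^2 - x - 2 vanishes at x = -1, 2.
Since R''(x) = 2x - 1, we get R''(-1) = -3 < 0 ⇒ local maximum; R''(2) = 3 > 0 ⇒ local minimum.
So the local maximum value is R(-1) = -23/6.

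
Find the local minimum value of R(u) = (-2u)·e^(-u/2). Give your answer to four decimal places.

-1.4715

Differentiating with the product rule gives R'(u) = (u - 2)·e^(-u/2). Since e^(-u/2) > 0, the only critical point is u = 2.
R''(2) has the same sign as 1 > 0, so this is a local minimum.
R(2) = (-4)·e^(-1) ≈ -1.4715.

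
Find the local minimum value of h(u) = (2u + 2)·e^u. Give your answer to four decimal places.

By the product rule, h'(u) = (2u + 4)·e^u. Since e^u > 0, the only critical point is u = -2.
h''(-2) has the same sign as 2 > 0, so this is a local minimum.
h(-2) = (-2)·e^(-2) ≈ -0.2707.

-0.2707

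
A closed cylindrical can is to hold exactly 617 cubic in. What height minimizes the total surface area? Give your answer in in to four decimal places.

With radius r and height h, πr²h = 617 so h = 617/(πr²), and S(r) = 2πr² + 2πrh = 2πr² + 2·617/r.
S'(r) = 4πr − 2·617/r² = 0 ⇒ r³ = 617/(2π), so r ≈ 4.6135 and h = 2r ≈ 9.2271.
S''(r) = 4π + 4·617/r³ > 0, so this is the minimum; S ≈ 401.2096.

9.2271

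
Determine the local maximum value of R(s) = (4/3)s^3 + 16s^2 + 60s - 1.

-203/3

R'(s) = 4s^2 + 32s + 60 = 0 at s = -5, -3.
Second-derivative test with R''(s) = 8s + 32: R''(-5) = -8 < 0 ⇒ local maximum; R''(-3) = 8 > 0 ⇒ local minimum.
The local maximum is R(-5) = -203/3.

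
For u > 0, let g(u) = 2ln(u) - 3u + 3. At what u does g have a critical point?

g'(u) = 2/u − 3 = 0 gives u = 2/3.
g''(u) = -2/u², which is negative for u > 0, so this is a local maximum.
g(2/3) = 2·ln(2/3) - 2 + 3 ≈ 0.1891.

2/3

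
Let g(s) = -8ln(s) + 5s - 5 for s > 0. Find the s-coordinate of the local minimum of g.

8/5

g'(s) = -8/s + 5 = 0 gives s = 8/5.
g''(s) = 8/s², which is positive for s > 0, so this is a local minimum.
g(8/5) = -8·ln(8/5) + 8 - 5 ≈ -0.7600.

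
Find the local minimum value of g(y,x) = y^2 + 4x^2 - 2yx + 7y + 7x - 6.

-415/12

∂g/∂y = 2y - 2x + 7 = 0 and ∂g/∂x = -2y + 8x + 7 = 0, so (y, x) = (-35/6, -7/3).
The Hessian has g_{yy} = 2, g_{xx} = 8, g_{yx} = -2, giving D = 12 > 0 with g_{yy} > 0, so the point is a local minimum.
g(-35/6, -7/3) = -415/12.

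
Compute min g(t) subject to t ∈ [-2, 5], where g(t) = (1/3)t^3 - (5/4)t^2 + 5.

Differentiating, g'(t) = t^2 - (5/2)t; which vanishes at t = 0 and t = 5/2.
Candidates: g(-2) = -8/3; g(0) = 5; g(5/2) = 115/48; g(5) = 185/12.
The minimum over the interval is -8/3, attained at t = -2.

-8/3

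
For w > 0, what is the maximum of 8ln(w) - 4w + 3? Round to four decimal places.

0.5452

f'(w) = 8/w − 4 = 0 gives w = 2.
f''(w) = -8/w², which is negative for w > 0, so this is a local maximum.
f(2) = 8·ln(2) - 8 + 3 ≈ 0.5452.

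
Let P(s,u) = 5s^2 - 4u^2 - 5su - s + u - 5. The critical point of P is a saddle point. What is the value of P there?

-529/105

∂P/∂s = 10s - 5u - 1 = 0 and ∂P/∂u = -5s - 8u + 1 = 0, so (s, u) = (13/105, 1/21).
The Hessian has P_{ss} = 10, P_{uu} = -8, P_{su} = -5, giving D = -105 < 0, so the point is a saddle point.
P(13/105, 1/21) = -529/105.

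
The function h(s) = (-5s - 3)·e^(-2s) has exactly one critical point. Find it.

-1/10

By the product rule, h'(s) = (10s + 1)·e^(-2s). Since e^(-2s) > 0, the only critical point is s = -1/10.
h''(-1/10) has the same sign as 10 > 0, so this is a local minimum.
h(-1/10) = (-5/2)·e^(1/5) ≈ -3.0535.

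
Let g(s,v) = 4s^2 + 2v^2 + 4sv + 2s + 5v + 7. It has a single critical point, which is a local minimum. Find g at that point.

∂g/∂s = 8s + 4v + 2 = 0 and ∂g/∂v = 4s + 4v + 5 = 0, so (s, v) = (3/4, -2).
The Hessian has g_{ss} = 8, g_{vv} = 4, g_{sv} = 4, giving D = 16 > 0 with g_{ss} > 0, so the point is a local minimum.
g(3/4, -2) = 11/4.

11/4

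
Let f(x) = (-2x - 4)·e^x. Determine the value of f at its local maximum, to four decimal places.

f'(x) = (-2)·e^x + (-2x - 4)·1·e^x = (-2x - 6)·e^x. Since e^x > 0, the only critical point is x = -3.
f''(-3) has the same sign as -2 < 0, so this is a local maximum.
f(-3) = (2)·e^(-3) ≈ 0.0996.

0.0996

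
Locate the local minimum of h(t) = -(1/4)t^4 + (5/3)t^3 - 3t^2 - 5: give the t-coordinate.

2

h'(t) = -t^3 + 5t^2 - 6t. Setting h'(t) = 0 gives t ∈ {0, 2, 3}.
h''(t) = -3t^2 + 10t - 6. h''(0) = -6 < 0 ⇒ local maximum; h''(2) = 2 > 0 ⇒ local minimum; h''(3) = -3 < 0 ⇒ local maximum.
The local minimum is h(2) = -23/3.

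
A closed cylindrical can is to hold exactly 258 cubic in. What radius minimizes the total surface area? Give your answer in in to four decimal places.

With radius r and height h, πr²h = 258 so h = 258/(πr²), and S(r) = 2πr² + 2πrh = 2πr² + 2·258/r.
S'(r) = 4πr − 2·258/r² = 0 ⇒ r³ = 258/(2π), so r ≈ 3.4500 and h = 2r ≈ 6.8999.
S''(r) = 4π + 4·258/r³ > 0, so this is the minimum; S ≈ 224.3508.

3.4500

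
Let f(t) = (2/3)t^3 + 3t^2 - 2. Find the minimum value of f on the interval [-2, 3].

Differentiating, f'(t) = 2t^2 + 6t; whose only zero in [-2, 3] is t = 0.
Compare values at every candidate in [-2, 3]: f(-2) = 14/3, f(0) = -2, f(3) = 43.
The minimum over the interval is -2, attained at t = 0.

-2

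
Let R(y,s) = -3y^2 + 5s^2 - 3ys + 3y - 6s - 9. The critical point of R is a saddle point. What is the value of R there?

∂R/∂y = -6y - 3s + 3 = 0 and ∂R/∂s = -3y + 10s - 6 = 0, so (y, s) = (4/23, 15/23).
The Hessian has R_{yy} = -6, R_{ss} = 10, R_{ys} = -3, giving D = -69 < 0, so the point is a saddle point.
R(4/23, 15/23) = -246/23.

-246/23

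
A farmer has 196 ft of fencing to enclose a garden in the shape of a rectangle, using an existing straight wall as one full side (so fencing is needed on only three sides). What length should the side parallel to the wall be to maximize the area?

98

Let the sides perpendicular to the wall have length x and the parallel side y, so 2x + y = 196 and the area is A = xy = x(196 − 2x).
A'(x) = 196 − 4x = 0 gives x = 49, and A''(x) = −4 < 0 confirms a maximum.
Then y = 196 − 2·49 = 98 and A = 4802.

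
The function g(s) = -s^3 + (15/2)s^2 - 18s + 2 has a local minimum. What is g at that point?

-12

Critical points: g'(s) = -3s^2 + 15s - 18 vanishes at s = 2, 3.
g''(s) = -6s + 15. g''(2) = 3 > 0 ⇒ local minimum; g''(3) = -3 < 0 ⇒ local maximum.
The local minimum is g(2) = -12.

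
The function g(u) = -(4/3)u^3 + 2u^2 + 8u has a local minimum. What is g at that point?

-14/3

g'(u) = -4u^2 + 4u + 8 = 0 at u = -1, 2.
Second-derivative test with g''(u) = -8u + 4: g''(-1) = 12 > 0 ⇒ local minimum; g''(2) = -12 < 0 ⇒ local maximum.
Thus g has its local minimum at u = -1, with value -14/3.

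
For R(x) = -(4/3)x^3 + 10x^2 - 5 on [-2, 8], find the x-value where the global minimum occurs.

Differentiating, R'(x) = -4x^2 + 20x; which vanishes at x = 0 and x = 5.
Compare values at every candidate in [-2, 8]: R(-2) = 137/3,  R(0) = -5,  R(5) = 235/3,  R(8) = -143/3.
The minimum over the interval is -143/3, attained at x = 8.

8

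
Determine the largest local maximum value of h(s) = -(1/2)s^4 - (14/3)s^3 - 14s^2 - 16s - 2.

Critical points: h'(s) = -2s^3 - 14s^2 - 28s - 16 vanishes at s = -4, -2, -1.
h''(s) = -6s^2 - 28s - 28. h''(-4) = -12 < 0 ⇒ local maximum; h''(-2) = 4 > 0 ⇒ local minimum; h''(-1) = -6 < 0 ⇒ local maximum.
The largest local maximum is h(-4) = 26/3.

26/3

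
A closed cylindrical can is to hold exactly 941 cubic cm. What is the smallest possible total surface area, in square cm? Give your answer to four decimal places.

With radius r and height h, πr²h = 941 so h = 941/(πr²), and S(r) = 2πr² + 2πrh = 2πr² + 2·941/r.
S'(r) = 4πr − 2·941/r² = 0 ⇒ r³ = 941/(2π), so r ≈ 5.3105 and h = 2r ≈ 10.6210.
S''(r) = 4π + 4·941/r³ > 0, so this is the minimum; S ≈ 531.5869.

531.5869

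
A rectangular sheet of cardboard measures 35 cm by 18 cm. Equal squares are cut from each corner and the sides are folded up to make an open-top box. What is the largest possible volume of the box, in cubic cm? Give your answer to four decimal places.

1082.8702

With cut size x, the volume is V(x) = x(35 − 2x)(18 − 2x) for 0 < x < 9.
V'(x) = 12x^2 − 212x + 630. Setting V'(x) = 0 gives x ≈ 3.7808 (the root in (0, 9)).
V''(x) = 24x − 212 is negative there, so this is the maximum; V ≈ 1082.8702.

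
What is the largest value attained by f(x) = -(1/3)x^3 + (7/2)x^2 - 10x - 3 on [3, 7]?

-43/6

The derivative is -x^2 + 7x - 10, whose only zero in [3, 7] is x = 5.
Candidates: f(3) = -21/2,  f(5) = -43/6,  f(7) = -95/6.
Hence the absolute maximum is -43/6 at x = 5.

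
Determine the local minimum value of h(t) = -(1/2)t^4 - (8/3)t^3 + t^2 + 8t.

-29/6

h'(t) = -2t^3 - 8t^2 + 2t + 8 = 0 at t = -4, -1, 1.
Second-derivative test with h''(t) = -6t^2 - 16t + 2: h''(-4) = -30 < 0 ⇒ local maximum; h''(-1) = 12 > 0 ⇒ local minimum; h''(1) = -20 < 0 ⇒ local maximum.
The local minimum is h(-1) = -29/6.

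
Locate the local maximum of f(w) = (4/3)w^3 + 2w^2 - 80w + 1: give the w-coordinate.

f'(w) = 4w^2 + 4w - 80 = 0 at w = -5, 4.
f''(w) = 8w + 4. f''(-5) = -36 < 0 ⇒ local maximum; f''(4) = 36 > 0 ⇒ local minimum.
Thus f has its local maximum at w = -5, with value 853/3.

-5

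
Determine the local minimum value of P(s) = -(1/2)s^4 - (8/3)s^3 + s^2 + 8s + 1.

-23/6

P'(s) = -2s^3 - 8s^2 + 2s + 8 = 0 at s = -4, -1, 1.
Second-derivative test with P''(s) = -6s^2 - 16s + 2: P''(-4) = -30 < 0 ⇒ local maximum; P''(-1) = 12 > 0 ⇒ local minimum; P''(1) = -20 < 0 ⇒ local maximum.
The local minimum is P(-1) = -23/6.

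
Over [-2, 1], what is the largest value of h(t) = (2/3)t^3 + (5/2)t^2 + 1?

The derivative is 2t^2 + 5t, whose only zero in [-2, 1] is t = 0.
Compare values at every candidate in [-2, 1]: h(-2) = 17/3,  h(0) = 1,  h(1) = 25/6.
Hence the absolute maximum is 17/3 at t = -2.

17/3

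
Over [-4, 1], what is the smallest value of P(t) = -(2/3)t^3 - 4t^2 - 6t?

-32/3

The derivative is -2t^2 - 8t - 6, which vanishes at t = -3 and t = -1.
Candidates: P(-4) = 8/3,  P(-3) = 0,  P(-1) = 8/3,  P(1) = -32/3.
Hence the absolute minimum is -32/3 at t = 1.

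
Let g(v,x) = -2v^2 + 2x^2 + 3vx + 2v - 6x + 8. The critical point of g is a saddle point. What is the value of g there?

∂g/∂v = -4v + 3x + 2 = 0 and ∂g/∂x = 3v + 4x - 6 = 0, so (v, x) = (26/25, 18/25).
The Hessian has g_{vv} = -4, g_{xx} = 4, g_{vx} = 3, giving D = -25 < 0, so the point is a saddle point.
g(26/25, 18/25) = 172/25.

172/25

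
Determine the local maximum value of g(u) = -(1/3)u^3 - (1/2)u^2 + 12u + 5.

Critical points: g'(u) = -u^2 - u + 12 vanishes at u = -4, 3.
g''(u) = -2u - 1. g''(-4) = 7 > 0 ⇒ local minimum; g''(3) = -7 < 0 ⇒ local maximum.
So the local maximum value is g(3) = 55/2.

55/2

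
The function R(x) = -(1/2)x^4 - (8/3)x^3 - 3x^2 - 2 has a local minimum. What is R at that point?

-17/6

R'(x) = -2x^3 - 8x^2 - 6x. Setting R'(x) = 0 gives x ∈ {-3, -1, 0}.
Since R''(x) = -6x^2 - 16x - 6, we get R''(-3) = -12 < 0 ⇒ local maximum; R''(-1) = 4 > 0 ⇒ local minimum; R''(0) = -6 < 0 ⇒ local maximum.
Thus R has its local minimum at x = -1, with value -17/6.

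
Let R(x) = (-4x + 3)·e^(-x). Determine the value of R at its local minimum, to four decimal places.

By the product rule, R'(x) = (4x - 7)·e^(-x). Since e^(-x) > 0, the only critical point is x = 7/4.
R''(7/4) has the same sign as 4 > 0, so this is a local minimum.
R(7/4) = (-4)·e^(-7/4) ≈ -0.6951.

-0.6951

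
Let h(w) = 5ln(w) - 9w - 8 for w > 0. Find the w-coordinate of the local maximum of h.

5/9

h'(w) = 5/w − 9 = 0 gives w = 5/9.
h''(w) = -5/w², which is negative for w > 0, so this is a local maximum.
h(5/9) = 5·ln(5/9) - 5 - 8 ≈ -15.9389.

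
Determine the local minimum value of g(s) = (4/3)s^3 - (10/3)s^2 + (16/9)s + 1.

Critical points: g'(s) = 4s^2 - (20/3)s + 16/9 vanishes at s = 1/3, 4/3.
Since g''(s) = 8s - 20/3, we get g''(1/3) = -4 < 0 ⇒ local maximum; g''(4/3) = 4 > 0 ⇒ local minimum.
Thus g has its local minimum at s = 4/3, with value 49/81.

49/81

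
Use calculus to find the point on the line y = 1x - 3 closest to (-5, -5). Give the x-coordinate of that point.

-7/2

Minimize D(x)^2 = (x + 5)^2 + (x + 2)^2.
d/dx[D^2] = 2(x + 5) + 2·1·(x + 2) = 0 ⇒ x = -7/2.
Then y = -13/2 and the distance is √(9/2) ≈ 2.1213.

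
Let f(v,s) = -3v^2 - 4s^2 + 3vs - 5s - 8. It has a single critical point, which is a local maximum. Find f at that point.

∂f/∂v = -6v + 3s = 0 and ∂f/∂s = 3v - 8s - 5 = 0, so (v, s) = (-5/13, -10/13).
The Hessian has f_{vv} = -6, f_{ss} = -8, f_{vs} = 3, giving D = 39 > 0 with f_{vv} < 0, so the point is a local maximum.
f(-5/13, -10/13) = -79/13.

-79/13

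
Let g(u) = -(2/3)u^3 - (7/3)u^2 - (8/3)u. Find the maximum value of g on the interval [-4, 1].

16

Differentiating, g'(u) = -2u^2 - (14/3)u - 8/3; which vanishes at u = -4/3 and u = -1.
Candidates: g(-4) = 16; g(-4/3) = 80/81; g(-1) = 1; g(1) = -17/3.
The maximum over the interval is 16, attained at u = -4.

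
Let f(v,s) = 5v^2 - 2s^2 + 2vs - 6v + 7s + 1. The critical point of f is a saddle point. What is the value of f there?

301/44

∂f/∂v = 10v + 2s - 6 = 0 and ∂f/∂s = 2v - 4s + 7 = 0, so (v, s) = (5/22, 41/22).
The Hessian has f_{vv} = 10, f_{ss} = -4, f_{vs} = 2, giving D = -44 < 0, so the point is a saddle point.
f(5/22, 41/22) = 301/44.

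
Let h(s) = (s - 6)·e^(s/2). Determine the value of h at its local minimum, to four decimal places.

h'(s) = 1·e^(s/2) + (s - 6)·(1/2)·e^(s/2) = ((1/2)s - 2)·e^(s/2). Since e^(s/2) > 0, the only critical point is s = 4.
h''(4) has the same sign as 1/2 > 0, so this is a local minimum.
h(4) = (-2)·e^(2) ≈ -14.7781.

-14.7781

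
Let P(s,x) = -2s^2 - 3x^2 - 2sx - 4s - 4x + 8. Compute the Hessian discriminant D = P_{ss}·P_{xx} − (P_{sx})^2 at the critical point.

20

∂P/∂s = -4s - 2x - 4 = 0 and ∂P/∂x = -2s - 6x - 4 = 0, so (s, x) = (-4/5, -2/5).
The Hessian has P_{ss} = -4, P_{xx} = -6, P_{sx} = -2, giving D = 20 > 0 with P_{ss} < 0, so the point is a local maximum.
D = (-4)·(-6) − (-2)^2 = 20.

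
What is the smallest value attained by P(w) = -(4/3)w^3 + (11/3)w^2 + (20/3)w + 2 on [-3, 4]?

-34/81

Differentiating, P'(w) = -4w^2 + (22/3)w + 20/3; which vanishes at w = -2/3 and w = 5/2.
Candidates: P(-3) = 51, P(-2/3) = -34/81, P(5/2) = 83/4, P(4) = 2.
So the minimum is P(-2/3) = -34/81.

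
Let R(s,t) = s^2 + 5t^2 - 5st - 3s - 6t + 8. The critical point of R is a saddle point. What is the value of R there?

∂R/∂s = 2s - 5t - 3 = 0 and ∂R/∂t = -5s + 10t - 6 = 0, so (s, t) = (-12, -27/5).
The Hessian has R_{ss} = 2, R_{tt} = 10, R_{st} = -5, giving D = -5 < 0, so the point is a saddle point.
R(-12, -27/5) = 211/5.

211/5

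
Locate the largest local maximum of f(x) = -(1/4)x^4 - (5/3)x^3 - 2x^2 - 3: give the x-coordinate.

f'(x) = -x^3 - 5x^2 - 4x = 0 at x = -4, -1, 0.
Since f''(x) = -3x^2 - 10x - 4, we get f''(-4) = -12 < 0 ⇒ local maximum; f''(-1) = 3 > 0 ⇒ local minimum; f''(0) = -4 < 0 ⇒ local maximum.
Thus f has its largest local maximum at x = -4, with value 23/3.

-4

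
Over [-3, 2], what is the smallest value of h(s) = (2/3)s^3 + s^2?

-9

h'(s) = 2s^2 + 2s, which vanishes at s = -1 and s = 0.
Compare values at every candidate in [-3, 2]: h(-3) = -9; h(-1) = 1/3; h(0) = 0; h(2) = 28/3.
Hence the absolute minimum is -9 at s = -3.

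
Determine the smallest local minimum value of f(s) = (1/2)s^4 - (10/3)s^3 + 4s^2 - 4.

-76/3

f'(s) = 2s^3 - 10s^2 + 8s = 0 at s = 0, 1, 4.
Second-derivative test with f''(s) = 6s^2 - 20s + 8: f''(0) = 8 > 0 ⇒ local minimum; f''(1) = -6 < 0 ⇒ local maximum; f''(4) = 24 > 0 ⇒ local minimum.
Thus f has its smallest local minimum at s = 4, with value -76/3.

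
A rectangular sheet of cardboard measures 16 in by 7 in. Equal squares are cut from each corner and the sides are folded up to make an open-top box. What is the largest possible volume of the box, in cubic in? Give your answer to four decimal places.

With cut size x, the volume is V(x) = x(16 − 2x)(7 − 2x) for 0 < x < 3.5.
V'(x) = 12x^2 − 92x + 112. Setting V'(x) = 0 gives x ≈ 1.5179 (the root in (0, 3.5)).
V''(x) = 24x − 92 is negative there, so this is the maximum; V ≈ 78.0090.

78.0090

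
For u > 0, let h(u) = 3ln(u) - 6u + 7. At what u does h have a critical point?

1/2

h'(u) = 3/u − 6 = 0 gives u = 1/2.
h''(u) = -3/u², which is negative for u > 0, so this is a local maximum.
h(1/2) = 3·ln(1/2) - 3 + 7 ≈ 1.9206.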